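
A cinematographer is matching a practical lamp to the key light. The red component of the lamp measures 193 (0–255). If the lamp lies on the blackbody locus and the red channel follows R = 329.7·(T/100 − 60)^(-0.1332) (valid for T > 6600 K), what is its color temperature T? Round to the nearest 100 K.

(t − 60)^(-0.1332) = 193/329.7 = 0.58538.
t − 60 = 0.58538^(1/-0.1332) = 0.58538^(-7.508) = 55.713, so t = 115.713.
T = 100·t = 11571 K → 11600 K to the nearest 100 K.

11600 K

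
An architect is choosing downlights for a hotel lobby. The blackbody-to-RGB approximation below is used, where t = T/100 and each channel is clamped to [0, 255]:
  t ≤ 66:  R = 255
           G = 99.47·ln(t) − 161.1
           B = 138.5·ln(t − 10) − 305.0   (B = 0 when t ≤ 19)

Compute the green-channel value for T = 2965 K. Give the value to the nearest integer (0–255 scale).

t = 2965/100 = 29.65; the t ≤ 66 branch applies.
G = 99.47·ln 29.65 − 161.1 = 99.47·3.3895 − 161.1 = 176.050.
Rounded: 176.

176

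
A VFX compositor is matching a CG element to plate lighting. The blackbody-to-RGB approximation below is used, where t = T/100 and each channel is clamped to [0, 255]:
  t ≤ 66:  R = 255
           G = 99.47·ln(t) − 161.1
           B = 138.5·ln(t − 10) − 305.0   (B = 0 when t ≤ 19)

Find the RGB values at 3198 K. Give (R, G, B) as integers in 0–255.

t = 3198/100 = 31.98; the t ≤ 66 branch applies.
R = 255 by definition for t ≤ 66.
G = 99.47·ln 31.98 − 161.1 = 99.47·3.4651 − 161.1 = 183.575.
B = 138.5·ln(31.98 − 10) − 305.0 = 138.5·ln 21.98 − 305.0 = 138.5·3.0901 − 305.0 = 122.983.
Rounded: (255, 184, 123).

(255, 184, 123)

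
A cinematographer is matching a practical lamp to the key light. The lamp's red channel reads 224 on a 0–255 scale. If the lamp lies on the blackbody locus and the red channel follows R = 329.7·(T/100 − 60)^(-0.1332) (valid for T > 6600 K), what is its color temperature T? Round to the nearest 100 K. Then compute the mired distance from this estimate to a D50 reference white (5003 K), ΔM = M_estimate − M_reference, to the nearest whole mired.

(t − 60)^(-0.1332) = 224/329.7 = 0.67941.
t − 60 = 0.67941^(1/-0.1332) = 0.67941^(-7.508) = 18.209, so t = 78.209.
T = 100·t = 7821 K → 7800 K to the nearest 100 K.
M_estimate = 10⁶/7800 = 128.21; M_reference = 10⁶/5003 = 199.88.
ΔM = 128.21 − 199.88 = -71.67 → -72 mireds.

-72 mireds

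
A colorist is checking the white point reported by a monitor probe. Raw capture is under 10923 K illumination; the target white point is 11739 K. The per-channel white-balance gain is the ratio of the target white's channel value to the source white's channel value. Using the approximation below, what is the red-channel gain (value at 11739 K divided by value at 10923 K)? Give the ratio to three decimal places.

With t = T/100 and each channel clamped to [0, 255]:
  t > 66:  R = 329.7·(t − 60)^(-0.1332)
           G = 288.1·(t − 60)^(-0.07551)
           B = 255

At 10923 K (t = 109.23):
  R = 329.7·(109.23 − 60)^(-0.1332) = 329.7·49.23^(-0.1332) = 329.7·0.59511 = 196.207.
At 11739 K (t = 117.39):
  R = 329.7·(117.39 − 60)^(-0.1332) = 329.7·57.39^(-0.1332) = 329.7·0.58307 = 192.239.
Gain = 192.239 / 196.207 = 0.9798 → 0.980.

0.980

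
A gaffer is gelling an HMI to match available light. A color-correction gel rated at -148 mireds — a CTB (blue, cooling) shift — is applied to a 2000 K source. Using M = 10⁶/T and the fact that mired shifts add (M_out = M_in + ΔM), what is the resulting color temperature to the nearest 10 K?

2840 K

M_in = 10⁶/2000 = 500.00 mireds.
M_out = 500.00 + (-148) = 352.00 mireds.
T_out = 10⁶/352.00 = 2840.9 K → 2840 K.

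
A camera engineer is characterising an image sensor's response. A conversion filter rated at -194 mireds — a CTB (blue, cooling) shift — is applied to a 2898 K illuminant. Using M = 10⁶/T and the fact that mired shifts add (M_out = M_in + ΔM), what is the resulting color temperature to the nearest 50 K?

M_in = 10⁶/2898 = 345.07 mireds.
M_out = 345.07 + (-194) = 151.07 mireds.
T_out = 10⁶/151.07 = 6619.6 K → 6600 K.

6600 K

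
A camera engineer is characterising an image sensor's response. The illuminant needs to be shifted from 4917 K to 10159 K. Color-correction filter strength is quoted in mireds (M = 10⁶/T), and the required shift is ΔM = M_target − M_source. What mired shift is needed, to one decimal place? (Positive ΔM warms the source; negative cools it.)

M_source = 10⁶/4917 = 203.376; M_target = 10⁶/10159 = 98.435.
ΔM = 98.435 − 203.376 = -104.941 → -104.9 mireds, a cooling shift.

-104.9 mireds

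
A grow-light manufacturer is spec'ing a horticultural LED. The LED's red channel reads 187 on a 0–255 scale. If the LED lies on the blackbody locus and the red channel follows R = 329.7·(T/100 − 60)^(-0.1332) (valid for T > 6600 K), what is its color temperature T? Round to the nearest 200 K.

(t − 60)^(-0.1332) = 187/329.7 = 0.56718.
t − 60 = 0.56718^(1/-0.1332) = 0.56718^(-7.508) = 70.620, so t = 130.620.
T = 100·t = 13062 K → 13000 K to the nearest 200 K.

13000 K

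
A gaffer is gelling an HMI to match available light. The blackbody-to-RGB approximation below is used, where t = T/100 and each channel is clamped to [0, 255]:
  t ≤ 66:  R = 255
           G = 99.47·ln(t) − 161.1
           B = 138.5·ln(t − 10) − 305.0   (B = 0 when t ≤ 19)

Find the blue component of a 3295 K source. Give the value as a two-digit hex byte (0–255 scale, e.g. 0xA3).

t = 3295/100 = 32.95; the t ≤ 66 branch applies.
B = 138.5·ln(32.95 − 10) − 305.0 = 138.5·ln 22.95 − 305.0 = 138.5·3.1333 − 305.0 = 128.965.
Rounded: 129; in hex, 0x81.

0x81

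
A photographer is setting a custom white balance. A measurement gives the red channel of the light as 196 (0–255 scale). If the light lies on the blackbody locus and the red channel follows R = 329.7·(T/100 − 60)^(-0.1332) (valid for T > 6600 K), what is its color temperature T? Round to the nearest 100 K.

(t − 60)^(-0.1332) = 196/329.7 = 0.59448.
t − 60 = 0.59448^(1/-0.1332) = 0.59448^(-7.508) = 49.621, so t = 109.621.
T = 100·t = 10962 K → 11000 K to the nearest 100 K.

11000 K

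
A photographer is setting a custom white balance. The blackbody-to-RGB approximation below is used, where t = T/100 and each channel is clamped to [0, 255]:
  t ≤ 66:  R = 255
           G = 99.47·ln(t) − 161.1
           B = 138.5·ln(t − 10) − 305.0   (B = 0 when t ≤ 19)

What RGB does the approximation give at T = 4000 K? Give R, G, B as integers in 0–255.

R=255, G=206, B=166

t = 4000/100 = 40; the t ≤ 66 branch applies.
R = 255 by definition for t ≤ 66.
G = 99.47·ln 40 − 161.1 = 99.47·3.6889 − 161.1 = 205.833.
B = 138.5·ln(40 − 10) − 305.0 = 138.5·ln 30 − 305.0 = 138.5·3.4012 − 305.0 = 166.066.
Rounded: (255, 206, 166).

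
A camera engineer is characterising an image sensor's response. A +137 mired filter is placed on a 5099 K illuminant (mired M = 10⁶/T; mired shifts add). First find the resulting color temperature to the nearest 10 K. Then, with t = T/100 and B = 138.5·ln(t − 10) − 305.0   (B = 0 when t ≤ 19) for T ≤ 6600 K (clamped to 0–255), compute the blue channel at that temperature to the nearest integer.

110

M_in = 10⁶/5099 = 196.12; M_out = 196.12 + (+137) = 333.12.
T_out = 10⁶/333.12 = 3001.9 K → 3000 K; t = 30.
B = 138.5·ln(30 − 10) − 305.0 = 138.5·ln 20 − 305.0 = 138.5·2.9957 − 305.0 = 109.909.
Rounded: 110.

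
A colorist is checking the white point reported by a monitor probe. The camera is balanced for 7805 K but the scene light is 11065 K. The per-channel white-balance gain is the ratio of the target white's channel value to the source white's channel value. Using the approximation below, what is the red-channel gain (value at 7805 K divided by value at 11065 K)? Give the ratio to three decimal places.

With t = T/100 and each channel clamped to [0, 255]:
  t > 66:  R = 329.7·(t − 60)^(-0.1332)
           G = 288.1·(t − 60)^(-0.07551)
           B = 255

At 11065 K (t = 110.65):
  R = 329.7·(110.65 − 60)^(-0.1332) = 329.7·50.65^(-0.1332) = 329.7·0.59286 = 195.465.
At 7805 K (t = 78.05):
  R = 329.7·(78.05 − 60)^(-0.1332) = 329.7·18.05^(-0.1332) = 329.7·0.68020 = 224.262.
Gain = 224.262 / 195.465 = 1.1473 → 1.147.

1.147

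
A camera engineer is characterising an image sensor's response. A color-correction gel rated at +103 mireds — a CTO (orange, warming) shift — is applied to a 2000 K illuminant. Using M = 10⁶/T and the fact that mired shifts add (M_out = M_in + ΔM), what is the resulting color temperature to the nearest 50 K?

M_in = 10⁶/2000 = 500.00 mireds.
M_out = 500.00 + (+103) = 603.00 mireds.
T_out = 10⁶/603.00 = 1658.4 K → 1650 K.

1650 K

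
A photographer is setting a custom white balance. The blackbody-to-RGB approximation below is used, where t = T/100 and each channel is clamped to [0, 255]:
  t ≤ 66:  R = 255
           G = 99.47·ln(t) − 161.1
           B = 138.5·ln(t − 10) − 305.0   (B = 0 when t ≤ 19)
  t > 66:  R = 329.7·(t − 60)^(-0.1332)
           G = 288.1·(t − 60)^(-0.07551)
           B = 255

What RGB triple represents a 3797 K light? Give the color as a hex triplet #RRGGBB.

t = 3797/100 = 37.97; the t ≤ 66 branch applies.
R = 255 by definition for t ≤ 66.
G = 99.47·ln 37.97 − 161.1 = 99.47·3.6368 − 161.1 = 200.652.
B = 138.5·ln(37.97 − 10) − 305.0 = 138.5·ln 27.97 − 305.0 = 138.5·3.3311 − 305.0 = 156.362.
Rounded: (255, 201, 156).
In hex: #FFC99C.

#FFC99C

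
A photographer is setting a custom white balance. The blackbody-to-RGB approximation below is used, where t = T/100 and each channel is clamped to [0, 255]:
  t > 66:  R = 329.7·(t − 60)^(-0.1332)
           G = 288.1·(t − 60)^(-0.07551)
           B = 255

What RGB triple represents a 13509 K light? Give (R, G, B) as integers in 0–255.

(185, 208, 255)

t = 13509/100 = 135.09; the t > 66 branch applies.
R = 329.7·(135.09 − 60)^(-0.1332) = 329.7·75.09^(-0.1332) = 329.7·0.56256 = 185.478.
G = 288.1·(135.09 − 60)^(-0.07551) = 288.1·75.09^(-0.07551) = 288.1·0.72173 = 207.930.
B = 255 by definition for t > 66.
Rounded: (185, 208, 255).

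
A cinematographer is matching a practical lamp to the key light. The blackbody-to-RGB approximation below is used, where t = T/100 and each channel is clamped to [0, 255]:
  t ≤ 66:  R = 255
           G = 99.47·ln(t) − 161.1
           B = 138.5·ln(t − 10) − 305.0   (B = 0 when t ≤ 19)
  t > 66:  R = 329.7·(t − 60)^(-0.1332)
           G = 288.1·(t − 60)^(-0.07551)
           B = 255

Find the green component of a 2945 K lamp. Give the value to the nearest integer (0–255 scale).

175

t = 2945/100 = 29.45; the t ≤ 66 branch applies.
G = 99.47·ln 29.45 − 161.1 = 99.47·3.3827 − 161.1 = 175.377.
Rounded: 175.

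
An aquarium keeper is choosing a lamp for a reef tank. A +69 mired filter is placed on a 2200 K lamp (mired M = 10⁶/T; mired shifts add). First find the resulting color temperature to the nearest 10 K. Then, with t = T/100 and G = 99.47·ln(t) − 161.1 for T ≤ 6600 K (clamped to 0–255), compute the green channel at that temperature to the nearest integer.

M_in = 10⁶/2200 = 454.55; M_out = 454.55 + (+69) = 523.55.
T_out = 10⁶/523.55 = 1910.1 K → 1910 K; t = 19.1.
G = 99.47·ln 19.1 − 161.1 = 99.47·2.9497 − 161.1 = 132.305.
Rounded: 132.

132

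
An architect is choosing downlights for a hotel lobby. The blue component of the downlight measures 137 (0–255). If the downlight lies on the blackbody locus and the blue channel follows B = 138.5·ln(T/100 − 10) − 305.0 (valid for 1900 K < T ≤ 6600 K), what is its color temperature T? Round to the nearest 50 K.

ln(t − 10) = (137 + 305.0) / 138.5 = 3.1913.
t − 10 = e^3.1913 = 24.321, so t = 34.321.
T = 100·t = 3432 K → 3450 K to the nearest 50 K.

3450 K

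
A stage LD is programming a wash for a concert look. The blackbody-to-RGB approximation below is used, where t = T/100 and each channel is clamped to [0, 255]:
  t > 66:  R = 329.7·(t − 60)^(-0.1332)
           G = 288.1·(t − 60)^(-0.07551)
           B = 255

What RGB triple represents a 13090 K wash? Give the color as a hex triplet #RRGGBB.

t = 13090/100 = 130.9; the t > 66 branch applies.
R = 329.7·(130.9 − 60)^(-0.1332) = 329.7·70.9^(-0.1332) = 329.7·0.56688 = 186.902.
G = 288.1·(130.9 − 60)^(-0.07551) = 288.1·70.9^(-0.07551) = 288.1·0.72487 = 208.834.
B = 255 by definition for t > 66.
Rounded: (187, 209, 255).
In hex: #BBD1FF.

#BBD1FF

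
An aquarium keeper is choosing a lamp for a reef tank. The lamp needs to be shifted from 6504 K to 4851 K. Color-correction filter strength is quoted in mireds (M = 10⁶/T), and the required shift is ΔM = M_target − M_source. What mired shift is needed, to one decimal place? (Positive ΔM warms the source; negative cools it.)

+52.4 mireds

M_source = 10⁶/6504 = 153.752; M_target = 10⁶/4851 = 206.143.
ΔM = 206.143 − 153.752 = 52.392 → +52.4 mireds, a warming shift.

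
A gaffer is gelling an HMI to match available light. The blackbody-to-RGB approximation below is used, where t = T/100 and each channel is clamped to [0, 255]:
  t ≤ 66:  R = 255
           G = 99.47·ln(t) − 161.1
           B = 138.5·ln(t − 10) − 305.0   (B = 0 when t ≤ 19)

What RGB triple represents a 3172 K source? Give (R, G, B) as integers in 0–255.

t = 3172/100 = 31.72; the t ≤ 66 branch applies.
R = 255 by definition for t ≤ 66.
G = 99.47·ln 31.72 − 161.1 = 99.47·3.4569 − 161.1 = 182.763.
B = 138.5·ln(31.72 − 10) − 305.0 = 138.5·ln 21.72 − 305.0 = 138.5·3.0782 − 305.0 = 121.335.
Rounded: (255, 183, 121).

(255, 183, 121)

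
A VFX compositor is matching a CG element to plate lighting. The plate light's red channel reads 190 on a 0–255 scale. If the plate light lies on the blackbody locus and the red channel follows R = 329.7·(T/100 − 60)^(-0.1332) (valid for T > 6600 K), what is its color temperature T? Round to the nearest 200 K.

(t − 60)^(-0.1332) = 190/329.7 = 0.57628.
t − 60 = 0.57628^(1/-0.1332) = 0.57628^(-7.508) = 62.667, so t = 122.667.
T = 100·t = 12267 K → 12200 K to the nearest 200 K.

12200 K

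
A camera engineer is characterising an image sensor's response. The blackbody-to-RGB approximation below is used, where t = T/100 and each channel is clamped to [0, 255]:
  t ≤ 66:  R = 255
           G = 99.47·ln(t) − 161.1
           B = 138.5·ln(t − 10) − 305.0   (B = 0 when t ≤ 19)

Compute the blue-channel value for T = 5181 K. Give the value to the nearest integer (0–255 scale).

t = 5181/100 = 51.81; the t ≤ 66 branch applies.
B = 138.5·ln(51.81 − 10) − 305.0 = 138.5·ln 41.81 − 305.0 = 138.5·3.7331 − 305.0 = 212.039.
Rounded: 212.

212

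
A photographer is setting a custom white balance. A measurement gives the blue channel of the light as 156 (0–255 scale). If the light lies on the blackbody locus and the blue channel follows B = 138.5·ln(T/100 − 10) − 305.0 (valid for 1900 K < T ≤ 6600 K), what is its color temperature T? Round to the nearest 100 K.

ln(t − 10) = (156 + 305.0) / 138.5 = 3.3285.
t − 10 = e^3.3285 = 27.897, so t = 37.897.
T = 100·t = 3790 K → 3800 K to the nearest 100 K.

3800 K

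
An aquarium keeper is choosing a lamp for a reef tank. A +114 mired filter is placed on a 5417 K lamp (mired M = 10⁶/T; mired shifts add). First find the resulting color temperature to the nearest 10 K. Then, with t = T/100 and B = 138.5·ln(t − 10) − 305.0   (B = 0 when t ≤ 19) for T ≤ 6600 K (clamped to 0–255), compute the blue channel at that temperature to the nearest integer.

132

M_in = 10⁶/5417 = 184.60; M_out = 184.60 + (+114) = 298.60.
T_out = 10⁶/298.60 = 3348.9 K → 3350 K; t = 33.5.
B = 138.5·ln(33.5 − 10) − 305.0 = 138.5·ln 23.5 − 305.0 = 138.5·3.1570 − 305.0 = 132.245.
Rounded: 132.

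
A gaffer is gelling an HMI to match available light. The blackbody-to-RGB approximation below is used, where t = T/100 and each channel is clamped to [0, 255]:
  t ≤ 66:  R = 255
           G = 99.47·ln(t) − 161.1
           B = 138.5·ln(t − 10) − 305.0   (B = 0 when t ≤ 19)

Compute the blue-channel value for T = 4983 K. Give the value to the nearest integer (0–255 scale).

205

t = 4983/100 = 49.83; the t ≤ 66 branch applies.
B = 138.5·ln(49.83 − 10) − 305.0 = 138.5·ln 39.83 − 305.0 = 138.5·3.6846 − 305.0 = 205.320.
Rounded: 205.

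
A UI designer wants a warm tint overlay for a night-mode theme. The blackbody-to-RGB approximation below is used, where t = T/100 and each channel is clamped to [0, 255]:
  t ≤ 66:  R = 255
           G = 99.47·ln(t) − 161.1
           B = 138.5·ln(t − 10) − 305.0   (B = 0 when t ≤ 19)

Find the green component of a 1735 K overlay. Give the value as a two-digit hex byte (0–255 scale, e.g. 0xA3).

t = 1735/100 = 17.35; the t ≤ 66 branch applies.
G = 99.47·ln 17.35 − 161.1 = 99.47·2.8536 − 161.1 = 122.747.
Rounded: 123; in hex, 0x7B.

0x7B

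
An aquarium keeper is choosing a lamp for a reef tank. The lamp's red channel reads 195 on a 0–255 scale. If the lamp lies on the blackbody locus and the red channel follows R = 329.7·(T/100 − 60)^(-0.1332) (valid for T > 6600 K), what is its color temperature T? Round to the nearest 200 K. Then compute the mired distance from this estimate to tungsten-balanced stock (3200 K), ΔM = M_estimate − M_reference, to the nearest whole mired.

(t − 60)^(-0.1332) = 195/329.7 = 0.59145.
t − 60 = 0.59145^(1/-0.1332) = 0.59145^(-7.508) = 51.564, so t = 111.564.
T = 100·t = 11156 K → 11200 K to the nearest 200 K.
M_estimate = 10⁶/11200 = 89.29; M_reference = 10⁶/3200 = 312.50.
ΔM = 89.29 − 312.50 = -223.21 → -223 mireds.

-223 mireds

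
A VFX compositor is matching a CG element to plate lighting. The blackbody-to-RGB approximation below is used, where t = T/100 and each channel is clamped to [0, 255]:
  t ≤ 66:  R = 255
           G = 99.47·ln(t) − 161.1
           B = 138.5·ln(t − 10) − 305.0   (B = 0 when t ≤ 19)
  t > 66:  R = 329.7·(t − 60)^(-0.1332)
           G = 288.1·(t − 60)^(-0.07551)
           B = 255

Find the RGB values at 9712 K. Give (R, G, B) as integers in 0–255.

(204, 219, 255)

t = 9712/100 = 97.12; the t > 66 branch applies.
R = 329.7·(97.12 − 60)^(-0.1332) = 329.7·37.12^(-0.1332) = 329.7·0.61791 = 203.726.
G = 288.1·(97.12 − 60)^(-0.07551) = 288.1·37.12^(-0.07551) = 288.1·0.76117 = 219.292.
B = 255 by definition for t > 66.
Rounded: (204, 219, 255).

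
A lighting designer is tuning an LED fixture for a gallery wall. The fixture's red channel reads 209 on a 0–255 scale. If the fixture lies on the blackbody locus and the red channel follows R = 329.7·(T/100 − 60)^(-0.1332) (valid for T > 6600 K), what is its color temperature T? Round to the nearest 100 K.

9100 K

(t − 60)^(-0.1332) = 209/329.7 = 0.63391.
t − 60 = 0.63391^(1/-0.1332) = 0.63391^(-7.508) = 30.639, so t = 90.639.
T = 100·t = 9064 K → 9100 K to the nearest 100 K.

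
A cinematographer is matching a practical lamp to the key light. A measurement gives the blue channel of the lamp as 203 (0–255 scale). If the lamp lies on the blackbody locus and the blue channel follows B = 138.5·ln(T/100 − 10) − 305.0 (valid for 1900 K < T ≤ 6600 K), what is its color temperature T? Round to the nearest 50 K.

ln(t − 10) = (203 + 305.0) / 138.5 = 3.6679.
t − 10 = e^3.6679 = 39.168, so t = 49.168.
T = 100·t = 4917 K → 4900 K to the nearest 50 K.

4900 K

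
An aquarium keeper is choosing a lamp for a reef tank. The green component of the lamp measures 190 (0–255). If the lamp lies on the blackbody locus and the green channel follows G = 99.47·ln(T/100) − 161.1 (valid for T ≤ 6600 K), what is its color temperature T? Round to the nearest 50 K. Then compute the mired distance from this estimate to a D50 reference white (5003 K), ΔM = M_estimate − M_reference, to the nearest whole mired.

ln t = (190 + 161.1) / 99.47 = 3.5297.
t = e^3.5297 = 34.114.
T = 100·t = 3411 K → 3400 K to the nearest 50 K.
M_estimate = 10⁶/3400 = 294.12; M_reference = 10⁶/5003 = 199.88.
ΔM = 294.12 − 199.88 = 94.24 → +94 mireds.

+94 mireds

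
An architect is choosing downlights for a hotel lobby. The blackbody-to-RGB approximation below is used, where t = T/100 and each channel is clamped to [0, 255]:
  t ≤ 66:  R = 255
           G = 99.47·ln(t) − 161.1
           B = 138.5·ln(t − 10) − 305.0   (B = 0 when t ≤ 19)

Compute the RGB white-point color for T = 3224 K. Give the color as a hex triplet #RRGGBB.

t = 3224/100 = 32.24; the t ≤ 66 branch applies.
R = 255 by definition for t ≤ 66.
G = 99.47·ln 32.24 − 161.1 = 99.47·3.4732 − 161.1 = 184.380.
B = 138.5·ln(32.24 − 10) − 305.0 = 138.5·ln 22.24 − 305.0 = 138.5·3.1019 − 305.0 = 124.612.
Rounded: (255, 184, 125).
In hex: #FFB87D.

#FFB87D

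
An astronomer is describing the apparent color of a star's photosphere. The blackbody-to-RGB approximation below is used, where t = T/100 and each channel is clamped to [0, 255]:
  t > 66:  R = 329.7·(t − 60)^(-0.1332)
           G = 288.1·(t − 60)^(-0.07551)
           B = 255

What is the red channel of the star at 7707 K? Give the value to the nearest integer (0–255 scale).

226

t = 7707/100 = 77.07; the t > 66 branch applies.
R = 329.7·(77.07 − 60)^(-0.1332) = 329.7·17.07^(-0.1332) = 329.7·0.68528 = 225.936.
Rounded: 226.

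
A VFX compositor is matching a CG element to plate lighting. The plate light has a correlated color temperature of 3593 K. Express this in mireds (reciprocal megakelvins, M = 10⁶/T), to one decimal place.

M = 10⁶ / 3593 = 278.319 → 278.3 mireds.

278.3 mireds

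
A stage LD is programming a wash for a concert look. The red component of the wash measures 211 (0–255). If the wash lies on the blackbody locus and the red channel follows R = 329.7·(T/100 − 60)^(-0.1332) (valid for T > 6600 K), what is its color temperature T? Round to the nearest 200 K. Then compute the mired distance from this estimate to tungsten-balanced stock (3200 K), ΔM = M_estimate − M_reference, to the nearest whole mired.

-199 mireds

(t − 60)^(-0.1332) = 211/329.7 = 0.63998.
t − 60 = 0.63998^(1/-0.1332) = 0.63998^(-7.508) = 28.525, so t = 88.525.
T = 100·t = 8853 K → 8800 K to the nearest 200 K.
M_estimate = 10⁶/8800 = 113.64; M_reference = 10⁶/3200 = 312.50.
ΔM = 113.64 − 312.50 = -198.86 → -199 mireds.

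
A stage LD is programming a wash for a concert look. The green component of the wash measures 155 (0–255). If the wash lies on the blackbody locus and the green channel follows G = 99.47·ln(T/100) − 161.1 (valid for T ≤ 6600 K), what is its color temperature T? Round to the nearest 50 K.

2400 K

ln t = (155 + 161.1) / 99.47 = 3.1778.
t = e^3.1778 = 23.995.
T = 100·t = 2399 K → 2400 K to the nearest 50 K.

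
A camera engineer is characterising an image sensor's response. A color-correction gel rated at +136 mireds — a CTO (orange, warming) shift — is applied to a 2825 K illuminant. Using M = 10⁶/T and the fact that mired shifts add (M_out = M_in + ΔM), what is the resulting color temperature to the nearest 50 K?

M_in = 10⁶/2825 = 353.98 mireds.
M_out = 353.98 + (+136) = 489.98 mireds.
T_out = 10⁶/489.98 = 2040.9 K → 2050 K.

2050 K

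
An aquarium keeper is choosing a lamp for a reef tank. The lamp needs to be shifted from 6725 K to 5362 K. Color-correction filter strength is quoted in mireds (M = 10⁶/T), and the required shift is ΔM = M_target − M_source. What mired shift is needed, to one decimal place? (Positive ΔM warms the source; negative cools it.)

M_source = 10⁶/6725 = 148.699; M_target = 10⁶/5362 = 186.498.
ΔM = 186.498 − 148.699 = 37.799 → +37.8 mireds, a warming shift.

+37.8 mireds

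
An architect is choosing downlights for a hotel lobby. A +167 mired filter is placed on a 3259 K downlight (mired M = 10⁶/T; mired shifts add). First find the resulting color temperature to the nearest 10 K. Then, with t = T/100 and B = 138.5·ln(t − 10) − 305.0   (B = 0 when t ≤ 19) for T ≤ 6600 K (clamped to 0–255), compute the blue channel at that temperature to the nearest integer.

28

M_in = 10⁶/3259 = 306.84; M_out = 306.84 + (+167) = 473.84.
T_out = 10⁶/473.84 = 2110.4 K → 2110 K; t = 21.1.
B = 138.5·ln(21.1 − 10) − 305.0 = 138.5·ln 11.1 − 305.0 = 138.5·2.4069 − 305.0 = 28.362.
Rounded: 28.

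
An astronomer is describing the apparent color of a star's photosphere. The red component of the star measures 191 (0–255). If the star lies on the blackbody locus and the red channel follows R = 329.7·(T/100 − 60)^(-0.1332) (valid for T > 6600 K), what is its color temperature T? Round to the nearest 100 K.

12000 K

(t − 60)^(-0.1332) = 191/329.7 = 0.57931.
t − 60 = 0.57931^(1/-0.1332) = 0.57931^(-7.508) = 60.245, so t = 120.245.
T = 100·t = 12025 K → 12000 K to the nearest 100 K.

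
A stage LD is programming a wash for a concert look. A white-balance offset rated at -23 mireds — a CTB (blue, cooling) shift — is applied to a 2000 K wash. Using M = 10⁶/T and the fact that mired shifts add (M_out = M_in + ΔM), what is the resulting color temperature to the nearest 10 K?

M_in = 10⁶/2000 = 500.00 mireds.
M_out = 500.00 + (-23) = 477.00 mireds.
T_out = 10⁶/477.00 = 2096.4 K → 2100 K.

2100 K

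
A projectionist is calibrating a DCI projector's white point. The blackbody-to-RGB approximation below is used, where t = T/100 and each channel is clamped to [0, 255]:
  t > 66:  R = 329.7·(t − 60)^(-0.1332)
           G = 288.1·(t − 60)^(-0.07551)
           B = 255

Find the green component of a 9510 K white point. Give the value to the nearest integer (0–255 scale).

t = 9510/100 = 95.1; the t > 66 branch applies.
G = 288.1·(95.1 − 60)^(-0.07551) = 288.1·35.1^(-0.07551) = 288.1·0.76439 = 220.220.
Rounded: 220.

220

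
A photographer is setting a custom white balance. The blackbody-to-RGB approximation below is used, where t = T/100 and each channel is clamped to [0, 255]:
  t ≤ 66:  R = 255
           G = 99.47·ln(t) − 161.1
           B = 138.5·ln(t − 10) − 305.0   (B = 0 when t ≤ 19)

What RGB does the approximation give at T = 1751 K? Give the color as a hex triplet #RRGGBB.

#FF7C00

t = 1751/100 = 17.51; the t ≤ 66 branch applies.
R = 255 by definition for t ≤ 66.
G = 99.47·ln 17.51 − 161.1 = 99.47·2.8628 − 161.1 = 123.660.
t = 17.51 ≤ 19, so B = 0.
Rounded: (255, 124, 0).
In hex: #FF7C00.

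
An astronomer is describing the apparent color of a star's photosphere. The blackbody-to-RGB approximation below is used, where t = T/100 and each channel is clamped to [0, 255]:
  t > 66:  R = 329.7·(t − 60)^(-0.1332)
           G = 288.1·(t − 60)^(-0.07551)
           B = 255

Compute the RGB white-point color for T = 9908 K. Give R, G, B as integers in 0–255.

R=202, G=218, B=255

t = 9908/100 = 99.08; the t > 66 branch applies.
R = 329.7·(99.08 − 60)^(-0.1332) = 329.7·39.08^(-0.1332) = 329.7·0.61369 = 202.335.
G = 288.1·(99.08 − 60)^(-0.07551) = 288.1·39.08^(-0.07551) = 288.1·0.75821 = 218.441.
B = 255 by definition for t > 66.
Rounded: (202, 218, 255).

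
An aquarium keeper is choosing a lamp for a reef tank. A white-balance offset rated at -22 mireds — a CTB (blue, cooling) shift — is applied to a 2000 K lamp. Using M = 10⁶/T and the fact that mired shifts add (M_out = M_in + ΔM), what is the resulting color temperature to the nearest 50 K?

M_in = 10⁶/2000 = 500.00 mireds.
M_out = 500.00 + (-22) = 478.00 mireds.
T_out = 10⁶/478.00 = 2092.1 K → 2100 K.

2100 K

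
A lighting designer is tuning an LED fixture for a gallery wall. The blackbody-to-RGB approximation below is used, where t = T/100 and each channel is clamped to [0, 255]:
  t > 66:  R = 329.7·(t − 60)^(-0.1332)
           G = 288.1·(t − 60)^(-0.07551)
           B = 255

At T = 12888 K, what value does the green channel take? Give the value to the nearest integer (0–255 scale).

209

t = 12888/100 = 128.88; the t > 66 branch applies.
G = 288.1·(128.88 − 60)^(-0.07551) = 288.1·68.88^(-0.07551) = 288.1·0.72645 = 209.290.
Rounded: 209.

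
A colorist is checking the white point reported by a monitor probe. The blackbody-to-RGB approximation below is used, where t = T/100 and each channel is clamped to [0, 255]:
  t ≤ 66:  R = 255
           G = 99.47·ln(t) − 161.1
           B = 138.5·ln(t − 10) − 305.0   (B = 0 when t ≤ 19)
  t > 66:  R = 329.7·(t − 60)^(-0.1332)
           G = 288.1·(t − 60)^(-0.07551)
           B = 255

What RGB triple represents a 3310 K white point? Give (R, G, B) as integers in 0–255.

t = 3310/100 = 33.1; the t ≤ 66 branch applies.
R = 255 by definition for t ≤ 66.
G = 99.47·ln 33.1 − 161.1 = 99.47·3.4995 − 161.1 = 186.999.
B = 138.5·ln(33.1 − 10) − 305.0 = 138.5·ln 23.1 − 305.0 = 138.5·3.1398 − 305.0 = 129.867.
Rounded: (255, 187, 130).

(255, 187, 130)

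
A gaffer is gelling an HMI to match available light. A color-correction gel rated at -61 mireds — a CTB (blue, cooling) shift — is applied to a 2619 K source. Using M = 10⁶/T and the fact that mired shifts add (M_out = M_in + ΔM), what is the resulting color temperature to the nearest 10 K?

3120 K

M_in = 10⁶/2619 = 381.83 mireds.
M_out = 381.83 + (-61) = 320.83 mireds.
T_out = 10⁶/320.83 = 3117.0 K → 3120 K.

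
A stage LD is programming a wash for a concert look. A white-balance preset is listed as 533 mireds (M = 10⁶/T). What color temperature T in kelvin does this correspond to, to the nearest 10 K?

T = 10⁶ / 533 = 1876.17 K → 1880 K.

1880 K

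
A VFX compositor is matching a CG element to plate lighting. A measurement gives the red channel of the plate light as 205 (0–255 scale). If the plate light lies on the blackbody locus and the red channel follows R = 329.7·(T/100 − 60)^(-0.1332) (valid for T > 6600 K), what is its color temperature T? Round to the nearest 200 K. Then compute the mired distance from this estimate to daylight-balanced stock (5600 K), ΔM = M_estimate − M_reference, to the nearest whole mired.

(t − 60)^(-0.1332) = 205/329.7 = 0.62178.
t − 60 = 0.62178^(1/-0.1332) = 0.62178^(-7.508) = 35.423, so t = 95.423.
T = 100·t = 9542 K → 9600 K to the nearest 200 K.
M_estimate = 10⁶/9600 = 104.17; M_reference = 10⁶/5600 = 178.57.
ΔM = 104.17 − 178.57 = -74.40 → -74 mireds.

-74 mireds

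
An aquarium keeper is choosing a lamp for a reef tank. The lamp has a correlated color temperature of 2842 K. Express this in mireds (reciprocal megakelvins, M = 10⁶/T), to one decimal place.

351.9 mireds

M = 10⁶ / 2842 = 351.865 → 351.9 mireds.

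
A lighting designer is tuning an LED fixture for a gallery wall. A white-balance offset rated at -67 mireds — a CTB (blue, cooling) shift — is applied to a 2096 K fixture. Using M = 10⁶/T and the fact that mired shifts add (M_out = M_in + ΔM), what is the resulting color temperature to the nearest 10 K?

M_in = 10⁶/2096 = 477.10 mireds.
M_out = 477.10 + (-67) = 410.10 mireds.
T_out = 10⁶/410.10 = 2438.4 K → 2440 K.

2440 K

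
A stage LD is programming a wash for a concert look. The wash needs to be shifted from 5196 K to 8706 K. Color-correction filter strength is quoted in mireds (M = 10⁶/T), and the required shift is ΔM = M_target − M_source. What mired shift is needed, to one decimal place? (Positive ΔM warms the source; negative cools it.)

M_source = 10⁶/5196 = 192.456; M_target = 10⁶/8706 = 114.863.
ΔM = 114.863 − 192.456 = -77.592 → -77.6 mireds, a cooling shift.

-77.6 mireds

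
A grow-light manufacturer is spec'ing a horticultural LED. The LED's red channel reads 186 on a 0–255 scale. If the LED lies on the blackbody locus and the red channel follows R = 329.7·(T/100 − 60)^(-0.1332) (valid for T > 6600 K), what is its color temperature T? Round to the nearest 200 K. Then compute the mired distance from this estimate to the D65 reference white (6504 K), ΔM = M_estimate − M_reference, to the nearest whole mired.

(t − 60)^(-0.1332) = 186/329.7 = 0.56415.
t − 60 = 0.56415^(1/-0.1332) = 0.56415^(-7.508) = 73.521, so t = 133.521.
T = 100·t = 13352 K → 13400 K to the nearest 200 K.
M_estimate = 10⁶/13400 = 74.63; M_reference = 10⁶/6504 = 153.75.
ΔM = 74.63 − 153.75 = -79.12 → -79 mireds.

-79 mireds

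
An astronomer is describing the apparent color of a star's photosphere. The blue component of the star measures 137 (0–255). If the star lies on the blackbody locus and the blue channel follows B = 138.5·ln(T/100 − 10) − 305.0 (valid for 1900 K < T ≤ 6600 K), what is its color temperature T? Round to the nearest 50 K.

ln(t − 10) = (137 + 305.0) / 138.5 = 3.1913.
t − 10 = e^3.1913 = 24.321, so t = 34.321.
T = 100·t = 3432 K → 3450 K to the nearest 50 K.

3450 K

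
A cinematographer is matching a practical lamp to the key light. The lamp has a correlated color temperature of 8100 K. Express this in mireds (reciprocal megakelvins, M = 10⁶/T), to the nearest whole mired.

123 mireds

M = 10⁶ / 8100 = 123.457 → 123 mireds.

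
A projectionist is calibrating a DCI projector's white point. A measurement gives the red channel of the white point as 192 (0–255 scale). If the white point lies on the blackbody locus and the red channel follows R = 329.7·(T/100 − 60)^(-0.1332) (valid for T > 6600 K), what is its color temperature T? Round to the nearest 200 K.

(t − 60)^(-0.1332) = 192/329.7 = 0.58235.
t − 60 = 0.58235^(1/-0.1332) = 0.58235^(-7.508) = 57.929, so t = 117.929.
T = 100·t = 11793 K → 11800 K to the nearest 200 K.

11800 K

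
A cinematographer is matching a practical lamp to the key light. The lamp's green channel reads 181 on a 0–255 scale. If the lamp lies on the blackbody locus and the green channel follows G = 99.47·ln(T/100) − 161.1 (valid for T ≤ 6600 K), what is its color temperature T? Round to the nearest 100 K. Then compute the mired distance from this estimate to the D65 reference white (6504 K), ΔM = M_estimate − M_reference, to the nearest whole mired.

+169 mireds

ln t = (181 + 161.1) / 99.47 = 3.4392.
t = e^3.4392 = 31.163.
T = 100·t = 3116 K → 3100 K to the nearest 100 K.
M_estimate = 10⁶/3100 = 322.58; M_reference = 10⁶/6504 = 153.75.
ΔM = 322.58 − 153.75 = 168.83 → +169 mireds.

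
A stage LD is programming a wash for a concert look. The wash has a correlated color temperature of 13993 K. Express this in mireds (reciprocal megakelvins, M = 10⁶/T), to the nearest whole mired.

M = 10⁶ / 13993 = 71.464 → 71 mireds.

71 mireds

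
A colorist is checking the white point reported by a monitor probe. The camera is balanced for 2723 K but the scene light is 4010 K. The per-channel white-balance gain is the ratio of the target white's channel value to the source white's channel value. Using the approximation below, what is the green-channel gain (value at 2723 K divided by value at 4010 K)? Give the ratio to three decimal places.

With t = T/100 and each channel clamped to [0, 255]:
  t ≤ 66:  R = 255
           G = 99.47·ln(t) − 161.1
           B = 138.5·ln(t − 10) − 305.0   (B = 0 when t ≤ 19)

0.813

At 4010 K (t = 40.1):
  G = 99.47·ln 40.1 − 161.1 = 99.47·3.6914 − 161.1 = 206.081.
At 2723 K (t = 27.23):
  G = 99.47·ln 27.23 − 161.1 = 99.47·3.3043 − 161.1 = 167.581.
Gain = 167.581 / 206.081 = 0.8132 → 0.813.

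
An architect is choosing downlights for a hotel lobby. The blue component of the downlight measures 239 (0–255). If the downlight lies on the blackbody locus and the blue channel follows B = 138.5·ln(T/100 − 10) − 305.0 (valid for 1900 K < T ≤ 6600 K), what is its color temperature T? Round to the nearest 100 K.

6100 K

ln(t − 10) = (239 + 305.0) / 138.5 = 3.9278.
t − 10 = e^3.9278 = 50.795, so t = 60.795.
T = 100·t = 6079 K → 6100 K to the nearest 100 K.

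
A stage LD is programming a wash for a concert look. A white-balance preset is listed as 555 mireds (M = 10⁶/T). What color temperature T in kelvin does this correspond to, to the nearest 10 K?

1800 K

T = 10⁶ / 555 = 1801.80 K → 1800 K.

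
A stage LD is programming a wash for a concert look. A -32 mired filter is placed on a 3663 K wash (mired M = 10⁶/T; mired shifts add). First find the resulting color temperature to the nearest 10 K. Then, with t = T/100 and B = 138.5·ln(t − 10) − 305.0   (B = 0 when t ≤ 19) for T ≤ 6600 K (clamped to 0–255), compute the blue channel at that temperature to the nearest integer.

M_in = 10⁶/3663 = 273.00; M_out = 273.00 + (-32) = 241.00.
T_out = 10⁶/241.00 = 4149.4 K → 4150 K; t = 41.5.
B = 138.5·ln(41.5 − 10) − 305.0 = 138.5·ln 31.5 − 305.0 = 138.5·3.4500 − 305.0 = 172.823.
Rounded: 173.

173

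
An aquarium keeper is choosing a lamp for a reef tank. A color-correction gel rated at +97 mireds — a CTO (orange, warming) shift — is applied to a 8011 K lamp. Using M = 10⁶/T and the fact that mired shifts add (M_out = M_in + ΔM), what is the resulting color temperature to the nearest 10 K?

M_in = 10⁶/8011 = 124.83 mireds.
M_out = 124.83 + (+97) = 221.83 mireds.
T_out = 10⁶/221.83 = 4508.0 K → 4510 K.

4510 K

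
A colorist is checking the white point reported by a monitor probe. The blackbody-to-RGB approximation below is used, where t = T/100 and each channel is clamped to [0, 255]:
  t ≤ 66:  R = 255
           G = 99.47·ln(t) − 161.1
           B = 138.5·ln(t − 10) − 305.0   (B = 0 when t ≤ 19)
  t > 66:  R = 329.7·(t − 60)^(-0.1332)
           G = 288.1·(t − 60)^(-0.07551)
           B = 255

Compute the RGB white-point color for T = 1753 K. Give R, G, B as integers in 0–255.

t = 1753/100 = 17.53; the t ≤ 66 branch applies.
R = 255 by definition for t ≤ 66.
G = 99.47·ln 17.53 − 161.1 = 99.47·2.8639 − 161.1 = 123.773.
t = 17.53 ≤ 19, so B = 0.
Rounded: (255, 124, 0).

R=255, G=124, B=0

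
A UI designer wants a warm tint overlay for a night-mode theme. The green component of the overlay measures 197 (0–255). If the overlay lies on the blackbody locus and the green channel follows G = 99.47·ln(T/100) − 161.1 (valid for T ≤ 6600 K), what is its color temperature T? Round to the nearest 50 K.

3650 K

ln t = (197 + 161.1) / 99.47 = 3.6001.
t = e^3.6001 = 36.601.
T = 100·t = 3660 K → 3650 K to the nearest 50 K.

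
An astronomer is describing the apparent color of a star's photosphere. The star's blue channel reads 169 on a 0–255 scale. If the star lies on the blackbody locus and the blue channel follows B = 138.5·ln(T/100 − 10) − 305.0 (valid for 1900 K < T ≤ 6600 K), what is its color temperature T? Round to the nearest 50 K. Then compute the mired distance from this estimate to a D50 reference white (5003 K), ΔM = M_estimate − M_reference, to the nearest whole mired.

+47 mireds

ln(t − 10) = (169 + 305.0) / 138.5 = 3.4224.
t − 10 = e^3.4224 = 30.642, so t = 40.642.
T = 100·t = 4064 K → 4050 K to the nearest 50 K.
M_estimate = 10⁶/4050 = 246.91; M_reference = 10⁶/5003 = 199.88.
ΔM = 246.91 − 199.88 = 47.03 → +47 mireds.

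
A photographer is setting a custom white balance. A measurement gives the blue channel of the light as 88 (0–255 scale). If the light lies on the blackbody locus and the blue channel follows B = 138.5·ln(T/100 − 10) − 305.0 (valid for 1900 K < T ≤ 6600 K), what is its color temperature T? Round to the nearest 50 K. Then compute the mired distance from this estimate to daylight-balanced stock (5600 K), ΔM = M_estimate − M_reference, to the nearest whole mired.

ln(t − 10) = (88 + 305.0) / 138.5 = 2.8375.
t − 10 = e^2.8375 = 17.074, so t = 27.074.
T = 100·t = 2707 K → 2700 K to the nearest 50 K.
M_estimate = 10⁶/2700 = 370.37; M_reference = 10⁶/5600 = 178.57.
ΔM = 370.37 − 178.57 = 191.80 → +192 mireds.

+192 mireds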